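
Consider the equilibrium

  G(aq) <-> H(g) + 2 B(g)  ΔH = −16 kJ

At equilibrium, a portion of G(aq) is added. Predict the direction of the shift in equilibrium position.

Adding G (aq), a reactant, drives the reaction to the right.

right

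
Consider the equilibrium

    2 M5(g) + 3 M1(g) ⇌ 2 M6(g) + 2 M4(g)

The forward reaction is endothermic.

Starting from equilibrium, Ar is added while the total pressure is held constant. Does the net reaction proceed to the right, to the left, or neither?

Adding inert gas at constant total pressure expands the volume and lowers every reacting partial pressure. With Δn_gas = 4 − 5 = -1, Q moves away from K toward the side with fewer gas moles, so the system shifts toward the side with more gas moles — to the left.

left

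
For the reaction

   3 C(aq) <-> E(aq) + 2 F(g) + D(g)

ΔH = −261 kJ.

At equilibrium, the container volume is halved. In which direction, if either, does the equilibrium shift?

Gas moles: reactants 0, products 3 (Δn_gas = +3). Compression shifts the system toward the side with fewer moles of gas — to the left.

left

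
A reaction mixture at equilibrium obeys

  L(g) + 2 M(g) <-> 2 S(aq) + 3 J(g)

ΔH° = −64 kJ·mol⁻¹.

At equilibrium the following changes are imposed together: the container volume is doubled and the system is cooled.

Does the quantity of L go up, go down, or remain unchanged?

decreases

Gas moles: reactants 3, products 3. Δn_gas = 0, so a volume change leaves Q equal to K — no shift from this change.
The forward reaction is exothermic. Lowering T favours the exothermic direction — shift to the right.
The net shift is to the right. L is a reactant, so its amount decreases.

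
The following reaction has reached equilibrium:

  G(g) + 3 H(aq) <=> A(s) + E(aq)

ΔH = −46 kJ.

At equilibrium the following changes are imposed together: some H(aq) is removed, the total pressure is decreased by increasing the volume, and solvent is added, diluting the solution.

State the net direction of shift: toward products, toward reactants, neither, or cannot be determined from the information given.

left

Removing H (aq), a reactant, drives the reaction to the left.
Gas moles: reactants 1, products 0 (Δn_gas = -1). Expansion shifts the system toward the side with more moles of gas — to the left.
Dilution lowers every aqueous concentration by the same factor. Δn_aq = 1 − 3 = -2, so the system shifts toward the side with more dissolved moles — to the left.
All effects act in the same direction — net shift to the left.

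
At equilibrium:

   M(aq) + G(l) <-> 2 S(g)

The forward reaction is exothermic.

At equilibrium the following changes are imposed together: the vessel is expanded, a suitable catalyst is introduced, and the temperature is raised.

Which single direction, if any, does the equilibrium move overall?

Gas moles: reactants 0, products 2 (Δn_gas = +2). Expansion shifts the system toward the side with more moles of gas — to the right.
A catalyst speeds both forward and reverse rates equally; it changes neither Q nor K — no shift from this change.
The forward reaction is exothermic. Raising T favours the endothermic direction — shift to the left.
The individual effects push in opposite directions; without quantitative information the net direction cannot be determined.

cannot be determined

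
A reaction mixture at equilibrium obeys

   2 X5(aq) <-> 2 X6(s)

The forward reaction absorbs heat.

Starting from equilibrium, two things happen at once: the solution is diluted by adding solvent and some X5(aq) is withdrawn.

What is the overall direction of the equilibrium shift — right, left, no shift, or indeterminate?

Dilution lowers every aqueous concentration by the same factor. Δn_aq = 0 − 2 = -2, so the system shifts toward the side with more dissolved moles — to the left.
Removing X5 (aq), a reactant, drives the reaction to the left.
All effects act in the same direction — net shift to the left.

left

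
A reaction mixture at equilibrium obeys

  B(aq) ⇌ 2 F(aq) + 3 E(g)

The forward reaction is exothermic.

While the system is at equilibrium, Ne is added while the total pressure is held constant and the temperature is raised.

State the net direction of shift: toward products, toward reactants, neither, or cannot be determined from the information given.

Adding inert gas at constant total pressure expands the volume and lowers every reacting partial pressure. With Δn_gas = 3 − 0 = +3, Q moves away from K toward the side with fewer gas moles, so the system shifts toward the side with more gas moles — to the right.
The forward reaction is exothermic. Raising T favours the endothermic direction — shift to the left.
The individual effects push in opposite directions; without quantitative information the net direction cannot be determined.

cannot be determined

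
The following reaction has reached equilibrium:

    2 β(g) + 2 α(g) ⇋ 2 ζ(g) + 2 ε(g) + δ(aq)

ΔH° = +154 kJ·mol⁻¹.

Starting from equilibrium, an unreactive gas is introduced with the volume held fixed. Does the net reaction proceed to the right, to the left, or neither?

At constant volume, adding an inert gas leaves every reacting species' partial pressure unchanged, so Q is unchanged — no shift from this change.

no shift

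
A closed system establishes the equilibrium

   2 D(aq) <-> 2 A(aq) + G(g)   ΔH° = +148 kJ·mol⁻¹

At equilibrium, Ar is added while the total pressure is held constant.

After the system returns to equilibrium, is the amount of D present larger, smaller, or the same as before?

decreases

Adding inert gas at constant total pressure expands the volume and lowers every reacting partial pressure. With Δn_gas = 1 − 0 = +1, Q moves away from K toward the side with fewer gas moles, so the system shifts toward the side with more gas moles — to the right.
The net shift is to the right. D is a reactant, so its amount decreases.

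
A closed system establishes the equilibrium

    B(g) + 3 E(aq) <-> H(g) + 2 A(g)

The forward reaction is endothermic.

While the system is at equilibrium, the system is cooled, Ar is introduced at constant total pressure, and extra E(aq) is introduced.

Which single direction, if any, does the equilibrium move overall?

The forward reaction is endothermic. Lowering T favours the exothermic direction — shift to the left.
Adding inert gas at constant total pressure expands the volume and lowers every reacting partial pressure. With Δn_gas = 3 − 1 = +2, Q moves away from K toward the side with fewer gas moles, so the system shifts toward the side with more gas moles — to the right.
Adding E (aq), a reactant, drives the reaction to the right.
The individual effects push in opposite directions; without quantitative information the net direction cannot be determined.

cannot be determined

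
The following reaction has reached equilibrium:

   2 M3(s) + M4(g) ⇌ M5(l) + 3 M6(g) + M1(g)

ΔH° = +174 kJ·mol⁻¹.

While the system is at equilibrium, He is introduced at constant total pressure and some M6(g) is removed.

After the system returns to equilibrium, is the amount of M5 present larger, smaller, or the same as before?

increases

Adding inert gas at constant total pressure expands the volume and lowers every reacting partial pressure. With Δn_gas = 4 − 1 = +3, Q moves away from K toward the side with fewer gas moles, so the system shifts toward the side with more gas moles — to the right.
Removing M6 (g), a product, drives the reaction to the right.
The net shift is to the right. M5 is a product, so its amount increases.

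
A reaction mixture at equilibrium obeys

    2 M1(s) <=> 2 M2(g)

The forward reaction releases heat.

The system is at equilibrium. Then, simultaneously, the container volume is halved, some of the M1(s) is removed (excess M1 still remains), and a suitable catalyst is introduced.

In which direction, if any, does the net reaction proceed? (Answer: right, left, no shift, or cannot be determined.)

Gas moles: reactants 0, products 2 (Δn_gas = +2). Compression shifts the system toward the side with fewer moles of gas — to the left.
M1 is a pure solid; its activity is 1 regardless of amount, so Q is unaffected — no shift from this change.
A catalyst speeds both forward and reverse rates equally; it changes neither Q nor K — no shift from this change.
Only the nonzero effect(s) matter; the net shift is to the left.

left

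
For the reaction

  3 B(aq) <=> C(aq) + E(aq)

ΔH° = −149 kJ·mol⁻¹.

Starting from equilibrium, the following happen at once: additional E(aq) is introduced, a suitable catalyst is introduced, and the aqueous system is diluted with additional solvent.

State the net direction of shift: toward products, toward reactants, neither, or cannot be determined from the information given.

Adding E (aq), a product, drives the reaction to the left.
A catalyst speeds both forward and reverse rates equally; it changes neither Q nor K — no shift from this change.
Dilution lowers every aqueous concentration by the same factor. Δn_aq = 2 − 3 = -1, so the system shifts toward the side with more dissolved moles — to the left.
Only the nonzero effect(s) matter; the net shift is to the left.

left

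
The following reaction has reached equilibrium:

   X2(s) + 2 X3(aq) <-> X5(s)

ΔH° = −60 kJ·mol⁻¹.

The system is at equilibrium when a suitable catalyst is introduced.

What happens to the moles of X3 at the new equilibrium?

A catalyst speeds both forward and reverse rates equally; it changes neither Q nor K — no shift from this change.
No net shift occurs, so the amount of X3 is unchanged.

unchanged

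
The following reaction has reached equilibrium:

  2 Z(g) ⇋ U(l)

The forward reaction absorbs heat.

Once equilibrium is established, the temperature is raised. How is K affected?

K depends on temperature via the van 't Hoff relation. The forward reaction is endothermic, so raising T increases K.

increases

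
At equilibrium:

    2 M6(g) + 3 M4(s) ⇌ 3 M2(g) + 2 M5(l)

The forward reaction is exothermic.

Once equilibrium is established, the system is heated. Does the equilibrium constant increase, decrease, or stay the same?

K depends on temperature via the van 't Hoff relation. The forward reaction is exothermic, so raising T decreases K.

decreases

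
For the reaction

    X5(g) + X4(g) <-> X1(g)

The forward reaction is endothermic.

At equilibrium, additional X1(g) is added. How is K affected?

The equilibrium constant depends only on temperature. This perturbation may move the position of equilibrium, but since T is unchanged, K itself is unchanged.

unchanged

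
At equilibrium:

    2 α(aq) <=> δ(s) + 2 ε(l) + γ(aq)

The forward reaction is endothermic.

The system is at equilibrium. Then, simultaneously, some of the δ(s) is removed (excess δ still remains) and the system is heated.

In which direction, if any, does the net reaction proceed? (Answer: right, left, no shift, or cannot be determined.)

right

δ is a pure solid; its activity is 1 regardless of amount, so Q is unaffected — no shift from this change.
The forward reaction is endothermic. Raising T favours the endothermic direction — shift to the right.
Only the nonzero effect(s) matter; the net shift is to the right.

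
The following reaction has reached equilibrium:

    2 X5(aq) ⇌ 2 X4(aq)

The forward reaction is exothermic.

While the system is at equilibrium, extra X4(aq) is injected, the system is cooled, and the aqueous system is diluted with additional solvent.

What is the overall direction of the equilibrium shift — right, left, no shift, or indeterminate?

cannot be determined

Adding X4 (aq), a product, drives the reaction to the left.
The forward reaction is exothermic. Lowering T favours the exothermic direction — shift to the right.
Dilution scales every aqueous concentration by the same factor. Δn_aq = 2 − 2 = 0, so Q is unchanged — no shift.
The individual effects push in opposite directions; without quantitative information the net direction cannot be determined.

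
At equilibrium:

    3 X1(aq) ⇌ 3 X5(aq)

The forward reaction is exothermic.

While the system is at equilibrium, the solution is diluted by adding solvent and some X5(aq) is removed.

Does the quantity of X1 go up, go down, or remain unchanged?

Dilution scales every aqueous concentration by the same factor. Δn_aq = 3 − 3 = 0, so Q is unchanged — no shift.
Removing X5 (aq), a product, drives the reaction to the right.
The net shift is to the right. X1 is a reactant, so its amount decreases.

decreases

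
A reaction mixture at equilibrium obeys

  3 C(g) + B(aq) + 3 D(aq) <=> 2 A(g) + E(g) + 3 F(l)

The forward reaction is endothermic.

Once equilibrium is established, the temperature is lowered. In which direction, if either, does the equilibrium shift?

The forward reaction is endothermic. Lowering T favours the exothermic direction — shift to the left.

left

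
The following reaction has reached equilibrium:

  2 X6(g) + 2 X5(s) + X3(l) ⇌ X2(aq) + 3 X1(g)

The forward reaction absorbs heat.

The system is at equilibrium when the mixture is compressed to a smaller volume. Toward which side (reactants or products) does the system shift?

Gas moles: reactants 2, products 3 (Δn_gas = +1). Compression shifts the system toward the side with fewer moles of gas — to the left.

left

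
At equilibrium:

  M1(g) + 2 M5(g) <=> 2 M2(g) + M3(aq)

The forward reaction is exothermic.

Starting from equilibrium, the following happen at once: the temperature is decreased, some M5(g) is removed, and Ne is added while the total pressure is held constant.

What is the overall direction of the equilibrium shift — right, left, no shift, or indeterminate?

cannot be determined

The forward reaction is exothermic. Lowering T favours the exothermic direction — shift to the right.
Removing M5 (g), a reactant, drives the reaction to the left.
Adding inert gas at constant total pressure expands the volume and lowers every reacting partial pressure. With Δn_gas = 2 − 3 = -1, Q moves away from K toward the side with fewer gas moles, so the system shifts toward the side with more gas moles — to the left.
The individual effects push in opposite directions; without quantitative information the net direction cannot be determined.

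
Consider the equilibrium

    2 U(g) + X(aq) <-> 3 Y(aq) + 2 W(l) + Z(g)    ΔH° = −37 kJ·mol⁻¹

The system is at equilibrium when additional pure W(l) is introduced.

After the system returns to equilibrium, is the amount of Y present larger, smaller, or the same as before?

unchanged

W is a pure liquid; its activity is 1 regardless of amount, so Q is unaffected — no shift from this change.
No net shift occurs, so the amount of Y is unchanged.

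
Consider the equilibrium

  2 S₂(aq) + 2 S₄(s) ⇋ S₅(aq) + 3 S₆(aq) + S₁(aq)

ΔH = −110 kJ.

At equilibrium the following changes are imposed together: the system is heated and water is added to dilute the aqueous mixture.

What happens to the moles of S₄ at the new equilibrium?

The forward reaction is exothermic. Raising T favours the endothermic direction — shift to the left.
Dilution lowers every aqueous concentration by the same factor. Δn_aq = 5 − 2 = +3, so the system shifts toward the side with more dissolved moles — to the right.
The two effects oppose each other, so the net shift — and hence the change in S₄ — cannot be determined from the given information.

cannot be determined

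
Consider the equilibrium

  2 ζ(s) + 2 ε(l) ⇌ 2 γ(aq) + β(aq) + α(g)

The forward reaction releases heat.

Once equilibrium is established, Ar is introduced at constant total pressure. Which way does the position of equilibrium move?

right

Adding inert gas at constant total pressure expands the volume and lowers every reacting partial pressure. With Δn_gas = 1 − 0 = +1, Q moves away from K toward the side with fewer gas moles, so the system shifts toward the side with more gas moles — to the right.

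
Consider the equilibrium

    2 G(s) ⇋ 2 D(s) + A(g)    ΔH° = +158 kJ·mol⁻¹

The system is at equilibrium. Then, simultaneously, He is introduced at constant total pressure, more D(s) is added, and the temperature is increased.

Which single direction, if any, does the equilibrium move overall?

right

Adding inert gas at constant total pressure expands the volume and lowers every reacting partial pressure. With Δn_gas = 1 − 0 = +1, Q moves away from K toward the side with fewer gas moles, so the system shifts toward the side with more gas moles — to the right.
D is a pure solid; its activity is 1 regardless of amount, so Q is unaffected — no shift from this change.
The forward reaction is endothermic. Raising T favours the endothermic direction — shift to the right.
Only the nonzero effect(s) matter; the net shift is to the right.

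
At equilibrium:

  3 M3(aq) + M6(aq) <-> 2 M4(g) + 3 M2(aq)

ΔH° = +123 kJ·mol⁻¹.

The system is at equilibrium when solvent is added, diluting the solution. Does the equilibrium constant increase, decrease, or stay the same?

unchanged

The equilibrium constant depends only on temperature. This perturbation may move the position of equilibrium, but since T is unchanged, K itself is unchanged.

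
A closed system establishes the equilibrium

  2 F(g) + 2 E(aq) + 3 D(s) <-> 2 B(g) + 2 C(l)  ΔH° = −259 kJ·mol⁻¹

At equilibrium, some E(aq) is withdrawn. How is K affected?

The equilibrium constant depends only on temperature. This perturbation may move the position of equilibrium, but since T is unchanged, K itself is unchanged.

unchanged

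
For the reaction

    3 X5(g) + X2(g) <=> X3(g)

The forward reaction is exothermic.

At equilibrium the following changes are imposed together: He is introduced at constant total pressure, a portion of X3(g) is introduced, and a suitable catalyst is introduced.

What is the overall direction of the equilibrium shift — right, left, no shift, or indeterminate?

Adding inert gas at constant total pressure expands the volume and lowers every reacting partial pressure. With Δn_gas = 1 − 4 = -3, Q moves away from K toward the side with fewer gas moles, so the system shifts toward the side with more gas moles — to the left.
Adding X3 (g), a product, drives the reaction to the left.
A catalyst speeds both forward and reverse rates equally; it changes neither Q nor K — no shift from this change.
Only the nonzero effect(s) matter; the net shift is to the left.

left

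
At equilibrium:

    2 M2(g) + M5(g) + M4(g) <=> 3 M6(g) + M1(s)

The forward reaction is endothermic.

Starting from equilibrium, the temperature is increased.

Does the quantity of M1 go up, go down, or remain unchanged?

increases

The forward reaction is endothermic. Raising T favours the endothermic direction — shift to the right.
The net shift is to the right. M1 is a product, so its amount increases.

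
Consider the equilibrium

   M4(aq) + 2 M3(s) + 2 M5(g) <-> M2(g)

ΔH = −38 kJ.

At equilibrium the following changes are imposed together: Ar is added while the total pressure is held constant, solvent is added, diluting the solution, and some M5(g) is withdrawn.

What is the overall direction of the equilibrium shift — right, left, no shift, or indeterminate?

Adding inert gas at constant total pressure expands the volume and lowers every reacting partial pressure. With Δn_gas = 1 − 2 = -1, Q moves away from K toward the side with fewer gas moles, so the system shifts toward the side with more gas moles — to the left.
Dilution lowers every aqueous concentration by the same factor. Δn_aq = 0 − 1 = -1, so the system shifts toward the side with more dissolved moles — to the left.
Removing M5 (g), a reactant, drives the reaction to the left.
All effects act in the same direction — net shift to the left.

left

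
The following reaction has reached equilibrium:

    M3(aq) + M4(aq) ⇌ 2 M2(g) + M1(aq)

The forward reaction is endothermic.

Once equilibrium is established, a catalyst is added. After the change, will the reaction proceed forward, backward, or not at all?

no shift

A catalyst speeds both forward and reverse rates equally; it changes neither Q nor K — no shift from this change.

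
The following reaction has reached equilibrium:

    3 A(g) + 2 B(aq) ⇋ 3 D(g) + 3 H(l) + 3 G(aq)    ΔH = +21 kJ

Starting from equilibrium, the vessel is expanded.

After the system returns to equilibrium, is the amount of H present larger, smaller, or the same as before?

Gas moles: reactants 3, products 3. Δn_gas = 0, so a volume change leaves Q equal to K — no shift from this change.
No net shift occurs, so the amount of H is unchanged.

unchanged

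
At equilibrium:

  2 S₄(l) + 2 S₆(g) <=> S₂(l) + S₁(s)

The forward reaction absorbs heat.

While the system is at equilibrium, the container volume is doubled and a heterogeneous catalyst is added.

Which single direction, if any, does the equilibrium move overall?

left

Gas moles: reactants 2, products 0 (Δn_gas = -2). Expansion shifts the system toward the side with more moles of gas — to the left.
A catalyst speeds both forward and reverse rates equally; it changes neither Q nor K — no shift from this change.
Only the nonzero effect(s) matter; the net shift is to the left.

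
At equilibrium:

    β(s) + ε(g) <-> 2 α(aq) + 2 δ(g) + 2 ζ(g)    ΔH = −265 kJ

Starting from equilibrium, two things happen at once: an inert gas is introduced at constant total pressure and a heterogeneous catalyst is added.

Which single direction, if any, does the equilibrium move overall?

right

Adding inert gas at constant total pressure expands the volume and lowers every reacting partial pressure. With Δn_gas = 4 − 1 = +3, Q moves away from K toward the side with fewer gas moles, so the system shifts toward the side with more gas moles — to the right.
A catalyst speeds both forward and reverse rates equally; it changes neither Q nor K — no shift from this change.
Only the nonzero effect(s) matter; the net shift is to the right.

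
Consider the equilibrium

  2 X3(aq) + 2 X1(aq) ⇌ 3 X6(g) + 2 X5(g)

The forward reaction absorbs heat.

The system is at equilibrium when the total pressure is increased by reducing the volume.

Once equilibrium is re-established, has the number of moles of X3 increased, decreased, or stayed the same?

increases

Gas moles: reactants 0, products 5 (Δn_gas = +5). Compression shifts the system toward the side with fewer moles of gas — to the left.
The net shift is to the left. X3 is a reactant, so its amount increases.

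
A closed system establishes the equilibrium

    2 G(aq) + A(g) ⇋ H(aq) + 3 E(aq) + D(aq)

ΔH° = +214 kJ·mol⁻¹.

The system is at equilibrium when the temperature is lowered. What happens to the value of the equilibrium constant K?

K depends on temperature via the van 't Hoff relation. The forward reaction is endothermic, so lowering T decreases K.

decreases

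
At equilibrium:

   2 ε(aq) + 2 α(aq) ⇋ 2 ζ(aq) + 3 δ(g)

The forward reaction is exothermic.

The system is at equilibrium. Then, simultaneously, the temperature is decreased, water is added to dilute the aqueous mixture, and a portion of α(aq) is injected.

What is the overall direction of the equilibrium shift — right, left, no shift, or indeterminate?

cannot be determined

The forward reaction is exothermic. Lowering T favours the exothermic direction — shift to the right.
Dilution lowers every aqueous concentration by the same factor. Δn_aq = 2 − 4 = -2, so the system shifts toward the side with more dissolved moles — to the left.
Adding α (aq), a reactant, drives the reaction to the right.
The individual effects push in opposite directions; without quantitative information the net direction cannot be determined.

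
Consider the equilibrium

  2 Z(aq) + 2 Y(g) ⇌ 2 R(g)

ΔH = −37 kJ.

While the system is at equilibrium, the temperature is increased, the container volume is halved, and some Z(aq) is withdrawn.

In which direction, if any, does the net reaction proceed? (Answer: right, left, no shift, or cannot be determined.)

left

The forward reaction is exothermic. Raising T favours the endothermic direction — shift to the left.
Gas moles: reactants 2, products 2. Δn_gas = 0, so a volume change leaves Q equal to K — no shift from this change.
Removing Z (aq), a reactant, drives the reaction to the left.
Only the nonzero effect(s) matter; the net shift is to the left.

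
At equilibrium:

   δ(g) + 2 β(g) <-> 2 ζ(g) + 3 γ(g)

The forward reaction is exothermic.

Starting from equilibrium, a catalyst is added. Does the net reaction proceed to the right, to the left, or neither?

A catalyst speeds both forward and reverse rates equally; it changes neither Q nor K — no shift from this change.

no shift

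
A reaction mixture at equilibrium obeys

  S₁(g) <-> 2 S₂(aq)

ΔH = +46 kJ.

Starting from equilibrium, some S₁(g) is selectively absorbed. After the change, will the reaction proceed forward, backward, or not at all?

Removing S₁ (g), a reactant, drives the reaction to the left.

left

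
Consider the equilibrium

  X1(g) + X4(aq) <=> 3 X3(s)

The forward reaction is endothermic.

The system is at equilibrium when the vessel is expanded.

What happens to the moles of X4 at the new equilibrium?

increases

Gas moles: reactants 1, products 0 (Δn_gas = -1). Expansion shifts the system toward the side with more moles of gas — to the left.
The net shift is to the left. X4 is a reactant, so its amount increases.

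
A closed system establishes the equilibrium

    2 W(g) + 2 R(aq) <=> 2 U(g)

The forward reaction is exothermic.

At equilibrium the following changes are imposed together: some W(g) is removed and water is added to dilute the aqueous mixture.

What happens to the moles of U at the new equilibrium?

Removing W (g), a reactant, drives the reaction to the left.
Dilution lowers every aqueous concentration by the same factor. Δn_aq = 0 − 2 = -2, so the system shifts toward the side with more dissolved moles — to the left.
The net shift is to the left. U is a product, so its amount decreases.

decreases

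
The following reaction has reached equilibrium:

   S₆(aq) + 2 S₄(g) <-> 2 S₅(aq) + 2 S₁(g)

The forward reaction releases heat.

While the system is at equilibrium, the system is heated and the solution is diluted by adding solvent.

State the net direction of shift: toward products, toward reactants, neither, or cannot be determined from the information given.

cannot be determined

The forward reaction is exothermic. Raising T favours the endothermic direction — shift to the left.
Dilution lowers every aqueous concentration by the same factor. Δn_aq = 2 − 1 = +1, so the system shifts toward the side with more dissolved moles — to the right.
The individual effects push in opposite directions; without quantitative information the net direction cannot be determined.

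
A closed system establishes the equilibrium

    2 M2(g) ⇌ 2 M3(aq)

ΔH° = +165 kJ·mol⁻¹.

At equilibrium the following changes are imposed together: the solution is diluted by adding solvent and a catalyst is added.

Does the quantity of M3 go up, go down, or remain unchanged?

increases

Dilution lowers every aqueous concentration by the same factor. Δn_aq = 2 − 0 = +2, so the system shifts toward the side with more dissolved moles — to the right.
A catalyst speeds both forward and reverse rates equally; it changes neither Q nor K — no shift from this change.
The net shift is to the right. M3 is a product, so its amount increases.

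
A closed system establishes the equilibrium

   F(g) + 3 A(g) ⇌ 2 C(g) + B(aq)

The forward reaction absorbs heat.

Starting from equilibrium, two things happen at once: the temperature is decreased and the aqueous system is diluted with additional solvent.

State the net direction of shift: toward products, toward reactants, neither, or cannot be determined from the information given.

cannot be determined

The forward reaction is endothermic. Lowering T favours the exothermic direction — shift to the left.
Dilution lowers every aqueous concentration by the same factor. Δn_aq = 1 − 0 = +1, so the system shifts toward the side with more dissolved moles — to the right.
The individual effects push in opposite directions; without quantitative information the net direction cannot be determined.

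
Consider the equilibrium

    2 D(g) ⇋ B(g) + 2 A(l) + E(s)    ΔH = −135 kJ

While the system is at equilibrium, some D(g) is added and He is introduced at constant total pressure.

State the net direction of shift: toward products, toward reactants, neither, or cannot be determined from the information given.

cannot be determined

Adding D (g), a reactant, drives the reaction to the right.
Adding inert gas at constant total pressure expands the volume and lowers every reacting partial pressure. With Δn_gas = 1 − 2 = -1, Q moves away from K toward the side with fewer gas moles, so the system shifts toward the side with more gas moles — to the left.
The individual effects push in opposite directions; without quantitative information the net direction cannot be determined.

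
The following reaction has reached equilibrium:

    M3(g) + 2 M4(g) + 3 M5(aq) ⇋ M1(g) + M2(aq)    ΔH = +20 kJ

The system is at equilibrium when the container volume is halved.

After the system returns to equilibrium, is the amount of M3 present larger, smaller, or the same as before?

Gas moles: reactants 3, products 1 (Δn_gas = -2). Compression shifts the system toward the side with fewer moles of gas — to the right.
The net shift is to the right. M3 is a reactant, so its amount decreases.

decreases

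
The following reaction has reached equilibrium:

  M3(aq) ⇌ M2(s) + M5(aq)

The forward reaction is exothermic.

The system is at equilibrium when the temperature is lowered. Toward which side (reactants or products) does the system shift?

right

The forward reaction is exothermic. Lowering T favours the exothermic direction — shift to the right.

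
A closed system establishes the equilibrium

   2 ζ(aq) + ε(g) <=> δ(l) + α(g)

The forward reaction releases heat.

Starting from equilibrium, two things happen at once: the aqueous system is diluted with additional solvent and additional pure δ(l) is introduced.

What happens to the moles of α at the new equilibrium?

Dilution lowers every aqueous concentration by the same factor. Δn_aq = 0 − 2 = -2, so the system shifts toward the side with more dissolved moles — to the left.
δ is a pure liquid; its activity is 1 regardless of amount, so Q is unaffected — no shift from this change.
The net shift is to the left. α is a product, so its amount decreases.

decreases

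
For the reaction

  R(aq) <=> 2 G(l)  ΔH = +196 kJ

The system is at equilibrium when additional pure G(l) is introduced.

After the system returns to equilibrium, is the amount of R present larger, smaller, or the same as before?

unchanged

G is a pure liquid; its activity is 1 regardless of amount, so Q is unaffected — no shift from this change.
No net shift occurs, so the amount of R is unchanged.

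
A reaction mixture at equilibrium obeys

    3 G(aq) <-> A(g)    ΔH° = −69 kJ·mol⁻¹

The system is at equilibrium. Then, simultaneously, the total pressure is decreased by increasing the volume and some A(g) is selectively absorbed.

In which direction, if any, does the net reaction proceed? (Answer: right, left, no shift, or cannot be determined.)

right

Gas moles: reactants 0, products 1 (Δn_gas = +1). Expansion shifts the system toward the side with more moles of gas — to the right.
Removing A (g), a product, drives the reaction to the right.
All effects act in the same direction — net shift to the right.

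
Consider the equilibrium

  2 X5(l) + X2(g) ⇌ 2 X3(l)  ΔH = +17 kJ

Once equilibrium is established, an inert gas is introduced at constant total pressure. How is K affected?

unchanged

The equilibrium constant depends only on temperature. This perturbation may move the position of equilibrium, but since T is unchanged, K itself is unchanged.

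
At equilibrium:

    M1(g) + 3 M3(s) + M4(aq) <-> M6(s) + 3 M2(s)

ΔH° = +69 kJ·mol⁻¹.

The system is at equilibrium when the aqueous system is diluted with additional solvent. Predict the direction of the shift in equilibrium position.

Dilution lowers every aqueous concentration by the same factor. Δn_aq = 0 − 1 = -1, so the system shifts toward the side with more dissolved moles — to the left.

left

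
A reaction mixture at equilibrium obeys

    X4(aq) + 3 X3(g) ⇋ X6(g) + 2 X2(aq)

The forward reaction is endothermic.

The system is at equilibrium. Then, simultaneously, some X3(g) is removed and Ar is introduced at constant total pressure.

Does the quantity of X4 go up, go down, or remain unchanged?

increases

Removing X3 (g), a reactant, drives the reaction to the left.
Adding inert gas at constant total pressure expands the volume and lowers every reacting partial pressure. With Δn_gas = 1 − 3 = -2, Q moves away from K toward the side with fewer gas moles, so the system shifts toward the side with more gas moles — to the left.
The net shift is to the left. X4 is a reactant, so its amount increases.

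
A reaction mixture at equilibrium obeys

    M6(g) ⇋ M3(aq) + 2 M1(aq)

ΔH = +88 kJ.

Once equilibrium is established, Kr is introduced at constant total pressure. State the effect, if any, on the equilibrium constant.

unchanged

The equilibrium constant depends only on temperature. This perturbation may move the position of equilibrium, but since T is unchanged, K itself is unchanged.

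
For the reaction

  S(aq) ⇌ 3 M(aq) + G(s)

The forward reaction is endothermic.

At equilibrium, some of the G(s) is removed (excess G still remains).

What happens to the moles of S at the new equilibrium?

unchanged

G is a pure solid; its activity is 1 regardless of amount, so Q is unaffected — no shift from this change.
No net shift occurs, so the amount of S is unchanged.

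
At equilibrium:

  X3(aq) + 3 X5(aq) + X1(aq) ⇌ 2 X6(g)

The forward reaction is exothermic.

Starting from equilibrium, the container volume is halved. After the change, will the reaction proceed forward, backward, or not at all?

Gas moles: reactants 0, products 2 (Δn_gas = +2). Compression shifts the system toward the side with fewer moles of gas — to the left.

left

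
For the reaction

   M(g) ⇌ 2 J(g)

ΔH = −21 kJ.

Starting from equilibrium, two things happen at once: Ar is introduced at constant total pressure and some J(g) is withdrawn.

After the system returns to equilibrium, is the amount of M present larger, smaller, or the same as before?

decreases

Adding inert gas at constant total pressure expands the volume and lowers every reacting partial pressure. With Δn_gas = 2 − 1 = +1, Q moves away from K toward the side with fewer gas moles, so the system shifts toward the side with more gas moles — to the right.
Removing J (g), a product, drives the reaction to the right.
The net shift is to the right. M is a reactant, so its amount decreases.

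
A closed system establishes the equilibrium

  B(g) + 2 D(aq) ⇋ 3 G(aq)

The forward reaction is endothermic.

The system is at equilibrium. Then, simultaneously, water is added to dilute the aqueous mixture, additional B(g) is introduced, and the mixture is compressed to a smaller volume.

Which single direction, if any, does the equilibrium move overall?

Dilution lowers every aqueous concentration by the same factor. Δn_aq = 3 − 2 = +1, so the system shifts toward the side with more dissolved moles — to the right.
Adding B (g), a reactant, drives the reaction to the right.
Gas moles: reactants 1, products 0 (Δn_gas = -1). Compression shifts the system toward the side with fewer moles of gas — to the right.
All effects act in the same direction — net shift to the right.

right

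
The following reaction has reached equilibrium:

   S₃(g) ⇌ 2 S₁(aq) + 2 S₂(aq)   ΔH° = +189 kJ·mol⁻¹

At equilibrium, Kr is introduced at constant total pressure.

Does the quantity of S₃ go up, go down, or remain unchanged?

increases

Adding inert gas at constant total pressure expands the volume and lowers every reacting partial pressure. With Δn_gas = 0 − 1 = -1, Q moves away from K toward the side with fewer gas moles, so the system shifts toward the side with more gas moles — to the left.
The net shift is to the left. S₃ is a reactant, so its amount increases.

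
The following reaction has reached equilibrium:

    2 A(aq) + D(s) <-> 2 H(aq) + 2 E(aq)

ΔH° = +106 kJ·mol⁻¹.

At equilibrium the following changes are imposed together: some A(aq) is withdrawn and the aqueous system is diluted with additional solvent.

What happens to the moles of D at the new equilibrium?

Removing A (aq), a reactant, drives the reaction to the left.
Dilution lowers every aqueous concentration by the same factor. Δn_aq = 4 − 2 = +2, so the system shifts toward the side with more dissolved moles — to the right.
The two effects oppose each other, so the net shift — and hence the change in D — cannot be determined from the given information.

cannot be determined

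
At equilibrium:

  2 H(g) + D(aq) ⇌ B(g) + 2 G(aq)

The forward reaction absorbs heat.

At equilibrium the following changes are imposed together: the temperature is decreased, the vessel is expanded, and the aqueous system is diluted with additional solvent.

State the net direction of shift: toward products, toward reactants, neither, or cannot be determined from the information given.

The forward reaction is endothermic. Lowering T favours the exothermic direction — shift to the left.
Gas moles: reactants 2, products 1 (Δn_gas = -1). Expansion shifts the system toward the side with more moles of gas — to the left.
Dilution lowers every aqueous concentration by the same factor. Δn_aq = 2 − 1 = +1, so the system shifts toward the side with more dissolved moles — to the right.
The individual effects push in opposite directions; without quantitative information the net direction cannot be determined.

cannot be determined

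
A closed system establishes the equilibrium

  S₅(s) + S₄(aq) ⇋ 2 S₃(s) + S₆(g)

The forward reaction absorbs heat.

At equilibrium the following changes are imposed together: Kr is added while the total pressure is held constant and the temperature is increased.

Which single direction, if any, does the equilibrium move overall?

Adding inert gas at constant total pressure expands the volume and lowers every reacting partial pressure. With Δn_gas = 1 − 0 = +1, Q moves away from K toward the side with fewer gas moles, so the system shifts toward the side with more gas moles — to the right.
The forward reaction is endothermic. Raising T favours the endothermic direction — shift to the right.
All effects act in the same direction — net shift to the right.

right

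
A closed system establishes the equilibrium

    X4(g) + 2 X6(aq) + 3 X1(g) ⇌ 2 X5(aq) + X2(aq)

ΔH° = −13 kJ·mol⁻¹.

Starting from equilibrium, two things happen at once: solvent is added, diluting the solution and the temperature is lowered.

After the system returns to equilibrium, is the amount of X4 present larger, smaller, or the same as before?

decreases

Dilution lowers every aqueous concentration by the same factor. Δn_aq = 3 − 2 = +1, so the system shifts toward the side with more dissolved moles — to the right.
The forward reaction is exothermic. Lowering T favours the exothermic direction — shift to the right.
The net shift is to the right. X4 is a reactant, so its amount decreases.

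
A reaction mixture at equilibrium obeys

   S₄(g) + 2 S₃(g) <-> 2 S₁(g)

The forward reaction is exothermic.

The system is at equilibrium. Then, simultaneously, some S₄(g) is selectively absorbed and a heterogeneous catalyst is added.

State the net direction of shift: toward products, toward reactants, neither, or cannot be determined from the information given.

left

Removing S₄ (g), a reactant, drives the reaction to the left.
A catalyst speeds both forward and reverse rates equally; it changes neither Q nor K — no shift from this change.
Only the nonzero effect(s) matter; the net shift is to the left.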